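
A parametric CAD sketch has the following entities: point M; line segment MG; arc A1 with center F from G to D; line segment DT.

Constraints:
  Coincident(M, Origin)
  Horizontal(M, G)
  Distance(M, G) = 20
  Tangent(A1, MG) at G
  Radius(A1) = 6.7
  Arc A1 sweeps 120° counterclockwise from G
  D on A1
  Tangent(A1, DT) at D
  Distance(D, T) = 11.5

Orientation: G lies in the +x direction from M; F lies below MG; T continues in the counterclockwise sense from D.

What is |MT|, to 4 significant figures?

28.25

M is at the origin; MG is horizontal with |MG| = 20.0 and G on the +x side, so G = (20.00, 0.000). Since A1 is tangent to MG there, FG ⟂ MG, so F = G + (0, -6.7) = (20.00, -6.700). On A1, G sits at bearing 90° from F; a 120° counterclockwise sweep puts D at bearing 210°, so D = F + 6.7·(cos 210°, sin 210°) = (14.20, -10.05). Since A1 is tangent to DT there, FD ⟂ DT, so DT runs along (−sin 210°, cos 210°); with |DT| = 11.5, T = (19.95, -20.01). Then |MT| = |T − M| = 28.25.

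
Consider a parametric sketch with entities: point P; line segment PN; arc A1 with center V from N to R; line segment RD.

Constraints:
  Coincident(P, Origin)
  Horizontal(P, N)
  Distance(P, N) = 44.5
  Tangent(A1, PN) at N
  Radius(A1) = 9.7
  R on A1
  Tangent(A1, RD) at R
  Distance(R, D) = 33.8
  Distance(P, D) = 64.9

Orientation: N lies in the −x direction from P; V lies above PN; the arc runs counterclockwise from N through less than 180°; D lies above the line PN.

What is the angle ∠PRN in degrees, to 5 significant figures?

104.76°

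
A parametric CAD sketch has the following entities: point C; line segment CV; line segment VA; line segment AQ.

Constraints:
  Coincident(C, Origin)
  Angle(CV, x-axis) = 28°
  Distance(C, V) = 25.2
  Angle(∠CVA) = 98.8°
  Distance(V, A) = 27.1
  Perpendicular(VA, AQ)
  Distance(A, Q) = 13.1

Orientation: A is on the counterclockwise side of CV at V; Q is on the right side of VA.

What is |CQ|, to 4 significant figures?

49.02

C is at the origin; CV runs at 28.0° with length 25.2, so V = 25.2·(cos 28.0°, sin 28.0°) = (22.25, 11.83). ∠CVA = 98.8°, so VA runs at 28.0° + (180° − 98.8°) = 109.2° from the x-axis; with |VA| = 27.1, A = V + 27.1·(cos 109.2°, sin 109.2°) = (13.34, 37.42). VA ⟂ AQ; with |AQ| = 13.1 on the right of VA, Q = A + 13.1·(0.9444, 0.3289) = (25.71, 41.73). Then |CQ| = |Q − C| = 49.02.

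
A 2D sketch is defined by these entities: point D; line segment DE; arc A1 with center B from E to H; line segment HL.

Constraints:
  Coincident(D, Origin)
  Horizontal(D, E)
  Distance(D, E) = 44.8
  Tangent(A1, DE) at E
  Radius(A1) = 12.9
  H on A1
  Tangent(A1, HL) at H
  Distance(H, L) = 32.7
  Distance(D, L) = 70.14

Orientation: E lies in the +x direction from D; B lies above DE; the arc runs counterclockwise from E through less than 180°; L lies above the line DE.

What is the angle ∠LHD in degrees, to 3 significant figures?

94.6°

Checks: D.y = 0.00, E.y = 0.00 ✓; |BH| = 12.90 ✓; ∠(BH, HL) = 90.00° ✓; |HL| = 32.70 ✓; |DL| = 70.14 ✓.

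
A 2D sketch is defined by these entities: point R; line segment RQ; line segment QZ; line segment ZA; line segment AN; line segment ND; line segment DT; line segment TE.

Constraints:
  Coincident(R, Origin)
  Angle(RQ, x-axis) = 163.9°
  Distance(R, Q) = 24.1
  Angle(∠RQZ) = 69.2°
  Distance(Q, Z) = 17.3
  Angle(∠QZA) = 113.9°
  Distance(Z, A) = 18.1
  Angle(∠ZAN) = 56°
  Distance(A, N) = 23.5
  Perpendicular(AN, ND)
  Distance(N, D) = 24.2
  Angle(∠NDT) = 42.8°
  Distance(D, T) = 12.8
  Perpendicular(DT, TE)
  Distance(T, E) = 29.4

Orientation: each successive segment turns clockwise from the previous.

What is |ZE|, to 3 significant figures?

33.1

∠NDT = 42.8° gives DT at -4.20° from the x-axis; with |DT| = 12.8, T = (-16.1, 17.2). DT is perpendicular to TE, so TE runs at -94.2°; with |TE| = 29.4, E = (-18.2, -12.1). Then |ZE| = |E − Z| = 33.1.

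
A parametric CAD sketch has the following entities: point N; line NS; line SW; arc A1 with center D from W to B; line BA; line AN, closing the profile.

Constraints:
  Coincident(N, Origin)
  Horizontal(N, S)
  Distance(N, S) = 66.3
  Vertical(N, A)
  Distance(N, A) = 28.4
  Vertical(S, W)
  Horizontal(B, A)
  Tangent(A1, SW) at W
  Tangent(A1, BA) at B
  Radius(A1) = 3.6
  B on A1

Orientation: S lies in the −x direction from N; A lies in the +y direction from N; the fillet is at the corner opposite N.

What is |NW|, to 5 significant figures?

70.787

N is at the origin; NS is horizontal with |NS| = 66.3 and S on the −x side, so S = (-66.300, 0.0000). NA is vertical with |NA| = 28.4 and A on the +y side, so A = (0.0000, 28.400). The virtual corner opposite N is at (-66.300, 28.400). The tangent condition forces DW to be normal to SW and A1 meets BA tangentially, so DB is at right angles to BA, with radius 3.6, so the center D sits 3.6 in from both sides at D = (-62.700, 24.800). That places the tangent points at W = (-66.300, 24.800) on SW and B = (-62.700, 28.400) on BA. Then |NW| = |W − N| = 70.787.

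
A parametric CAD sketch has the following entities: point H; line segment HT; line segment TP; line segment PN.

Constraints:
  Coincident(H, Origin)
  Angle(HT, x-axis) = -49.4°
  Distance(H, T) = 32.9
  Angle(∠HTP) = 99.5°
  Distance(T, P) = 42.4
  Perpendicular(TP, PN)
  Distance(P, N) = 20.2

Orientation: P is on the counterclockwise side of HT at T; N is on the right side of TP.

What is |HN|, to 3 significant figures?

71.1

H is at the origin; HT runs at -49.4° with length 32.9, so T = 32.9·(cos -49.4°, sin -49.4°) = (21.4, -25.0). ∠HTP = 99.5°, so TP runs at -49.4° + (180° − 99.5°) = 31.1° from the x-axis; with |TP| = 42.4, P = T + 42.4·(cos 31.1°, sin 31.1°) = (57.7, -3.08). TP is perpendicular to PN; with |PN| = 20.2 on the right of TP, N = P + 20.2·(0.517, -0.856) = (68.2, -20.4). Then |HN| = |N − H| = 71.1.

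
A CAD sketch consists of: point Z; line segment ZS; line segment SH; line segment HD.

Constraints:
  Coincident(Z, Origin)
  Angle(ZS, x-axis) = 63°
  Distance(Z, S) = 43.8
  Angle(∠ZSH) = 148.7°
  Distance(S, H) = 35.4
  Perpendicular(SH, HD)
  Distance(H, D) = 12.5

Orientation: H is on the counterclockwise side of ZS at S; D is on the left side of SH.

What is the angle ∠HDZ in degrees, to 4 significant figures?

98.02°

Z is at the origin; ZS runs at 63.0° with length 43.8, so S = 43.8·(cos 63.0°, sin 63.0°) = (19.88, 39.03). ∠ZSH = 148.7°, so SH runs at 63.0° + (180° − 148.7°) = 94.30° from the x-axis; with |SH| = 35.4, H = S + 35.4·(cos 94.30°, sin 94.30°) = (17.23, 74.33). The perpendicularity gives HD at right angles to SH; with |HD| = 12.5 on the left of SH, D = H + 12.5·(-0.9972, -0.07498) = (4.766, 73.39). Then cos ∠HDZ = DH·DZ / (|DH||DZ|), giving 98.02°.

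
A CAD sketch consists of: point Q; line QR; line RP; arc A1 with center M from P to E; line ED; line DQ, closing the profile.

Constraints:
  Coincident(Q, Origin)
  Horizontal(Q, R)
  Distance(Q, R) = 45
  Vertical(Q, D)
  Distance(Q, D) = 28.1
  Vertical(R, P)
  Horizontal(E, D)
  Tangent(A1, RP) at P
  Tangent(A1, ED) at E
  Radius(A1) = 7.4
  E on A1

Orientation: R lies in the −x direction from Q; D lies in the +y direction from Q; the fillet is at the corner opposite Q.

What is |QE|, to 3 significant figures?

46.9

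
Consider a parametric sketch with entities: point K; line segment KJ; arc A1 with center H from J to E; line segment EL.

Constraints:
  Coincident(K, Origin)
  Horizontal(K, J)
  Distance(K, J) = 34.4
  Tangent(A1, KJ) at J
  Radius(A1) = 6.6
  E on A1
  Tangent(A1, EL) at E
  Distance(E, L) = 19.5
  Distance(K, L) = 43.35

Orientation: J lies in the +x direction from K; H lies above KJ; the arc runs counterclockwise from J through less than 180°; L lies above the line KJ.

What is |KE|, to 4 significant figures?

41.55

Checks: |HE| = 6.600 ✓; ∠(HE, EL) = 90.00° ✓; |EL| = 19.50 ✓; |KL| = 43.35 ✓.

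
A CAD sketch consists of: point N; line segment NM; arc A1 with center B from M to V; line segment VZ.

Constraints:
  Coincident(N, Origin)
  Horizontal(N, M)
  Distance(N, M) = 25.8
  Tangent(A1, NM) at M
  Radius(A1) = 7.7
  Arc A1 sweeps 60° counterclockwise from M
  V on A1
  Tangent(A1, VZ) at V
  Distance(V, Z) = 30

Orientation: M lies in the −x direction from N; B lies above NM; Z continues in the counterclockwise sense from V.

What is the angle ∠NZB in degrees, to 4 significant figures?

52.28°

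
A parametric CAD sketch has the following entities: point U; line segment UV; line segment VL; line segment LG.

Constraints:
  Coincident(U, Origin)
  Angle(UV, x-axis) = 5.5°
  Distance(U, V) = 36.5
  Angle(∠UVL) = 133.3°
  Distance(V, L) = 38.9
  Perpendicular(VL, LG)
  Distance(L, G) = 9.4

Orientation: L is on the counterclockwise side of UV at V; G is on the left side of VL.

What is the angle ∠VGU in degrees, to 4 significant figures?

28.61°

U is at the origin; UV runs at 5.5° with length 36.5, so V = 36.5·(cos 5.5°, sin 5.5°) = (36.33, 3.498). ∠UVL = 133.3°, so VL runs at 5.5° + (180° − 133.3°) = 52.20° from the x-axis; with |VL| = 38.9, L = V + 38.9·(cos 52.20°, sin 52.20°) = (60.17, 34.24). VL is perpendicular to LG; with |LG| = 9.4 on the left of VL, G = L + 9.4·(-0.7902, 0.6129) = (52.75, 40.00). Then cos ∠VGU = GV·GU / (|GV||GU|), giving 28.61°.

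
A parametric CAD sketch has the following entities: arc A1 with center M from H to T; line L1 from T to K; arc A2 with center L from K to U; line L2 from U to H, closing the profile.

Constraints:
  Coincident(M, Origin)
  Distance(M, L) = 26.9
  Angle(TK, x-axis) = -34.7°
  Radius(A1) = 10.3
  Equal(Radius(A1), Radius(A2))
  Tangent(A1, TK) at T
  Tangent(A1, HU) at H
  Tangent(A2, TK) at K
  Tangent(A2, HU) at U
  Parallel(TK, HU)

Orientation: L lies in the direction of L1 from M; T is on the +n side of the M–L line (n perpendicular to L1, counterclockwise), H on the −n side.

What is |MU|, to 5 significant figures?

28.805

The slot axis is L1's direction at -34.7°, so u = (cos -34.7°, sin -34.7°) = (0.82214, -0.56928) and n = (−sin -34.7°, cos -34.7°) = (0.56928, 0.82214). M is at the origin and L lies 26.9 along u from M, so L = 26.9·u = (22.116, -15.314). Tangency of A1 to both parallel lines with radius 10.3 puts T and H at M ± 10.3·n: T = (5.8636, 8.4681), H = (-5.8636, -8.4681). Equal radii place K and U the same way about L: K = L + 10.3·n = (27.979, -6.8455), U = L − 10.3·n = (16.252, -23.782). Then |MU| = |U − M| = 28.805.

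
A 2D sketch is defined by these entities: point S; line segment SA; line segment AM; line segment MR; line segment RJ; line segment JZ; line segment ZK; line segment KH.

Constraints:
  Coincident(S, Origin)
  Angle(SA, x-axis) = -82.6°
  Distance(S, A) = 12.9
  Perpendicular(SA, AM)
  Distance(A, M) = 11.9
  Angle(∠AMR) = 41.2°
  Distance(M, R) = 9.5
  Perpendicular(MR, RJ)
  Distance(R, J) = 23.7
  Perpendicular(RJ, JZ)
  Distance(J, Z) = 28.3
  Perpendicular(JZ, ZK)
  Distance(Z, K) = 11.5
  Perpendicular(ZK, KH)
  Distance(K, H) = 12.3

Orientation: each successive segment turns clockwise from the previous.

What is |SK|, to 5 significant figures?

38.885

S is at the origin; SA runs at -82.6° with length 12.9, so A = (1.6615, -12.793). SA is perpendicular to AM, so AM runs at -172.60°; with |AM| = 11.9, M = (-10.139, -14.325). ∠AMR = 41.2° gives MR at 48.600° from the x-axis; with |MR| = 9.5, R = (-3.8570, -7.1992). MR ⟂ RJ, so RJ runs at -41.400°; with |RJ| = 23.7, J = (13.921, -22.872). RJ ⟂ JZ, so JZ runs at -131.40°; with |JZ| = 28.3, Z = (-4.7945, -44.100). The perpendicularity gives ZK at right angles to JZ, so ZK runs at 138.60°; with |ZK| = 11.5, K = (-13.421, -36.495). Then |SK| = |K − S| = 38.885.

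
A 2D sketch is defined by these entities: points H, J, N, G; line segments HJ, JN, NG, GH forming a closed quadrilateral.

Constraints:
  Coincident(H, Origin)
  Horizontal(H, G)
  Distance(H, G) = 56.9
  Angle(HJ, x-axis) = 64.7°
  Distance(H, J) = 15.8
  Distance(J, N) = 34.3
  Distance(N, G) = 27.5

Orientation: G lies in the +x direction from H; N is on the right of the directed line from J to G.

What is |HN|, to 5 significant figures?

32.693

Checks: |JN| = 34.30 ✓; |NG| = 27.50 ✓.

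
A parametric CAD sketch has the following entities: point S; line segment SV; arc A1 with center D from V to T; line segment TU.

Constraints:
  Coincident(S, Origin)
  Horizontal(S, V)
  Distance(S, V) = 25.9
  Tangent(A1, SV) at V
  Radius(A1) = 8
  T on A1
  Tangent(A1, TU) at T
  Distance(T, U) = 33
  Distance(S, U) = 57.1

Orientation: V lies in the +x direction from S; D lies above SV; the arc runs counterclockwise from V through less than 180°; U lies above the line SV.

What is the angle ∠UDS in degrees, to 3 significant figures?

138°

S is at the origin; S and V share the same y with |SV| = 25.9 and V on the +x side, so V = (25.9, 0.00). Since A1 is tangent to SV there, DV ⟂ SV, so D = V + (0, 8) = (25.9, 8.00). Since DT ⟂ TU (tangency), |DU| = √(8.0² + 33.0²) = 34.0 regardless of where T sits on A1. So U lies on both circle(S, 57.1) and circle(D, 34.0); the above-SV intersection is U = (43.4, 37.1). T is the foot of the tangent from U: T = (33.5, 5.61).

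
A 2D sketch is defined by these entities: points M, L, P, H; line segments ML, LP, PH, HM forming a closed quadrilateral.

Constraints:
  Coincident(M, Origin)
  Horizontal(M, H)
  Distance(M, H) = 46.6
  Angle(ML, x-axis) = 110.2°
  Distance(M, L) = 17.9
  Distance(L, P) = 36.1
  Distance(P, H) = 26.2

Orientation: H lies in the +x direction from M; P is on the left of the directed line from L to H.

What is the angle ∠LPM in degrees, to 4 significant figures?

28.79°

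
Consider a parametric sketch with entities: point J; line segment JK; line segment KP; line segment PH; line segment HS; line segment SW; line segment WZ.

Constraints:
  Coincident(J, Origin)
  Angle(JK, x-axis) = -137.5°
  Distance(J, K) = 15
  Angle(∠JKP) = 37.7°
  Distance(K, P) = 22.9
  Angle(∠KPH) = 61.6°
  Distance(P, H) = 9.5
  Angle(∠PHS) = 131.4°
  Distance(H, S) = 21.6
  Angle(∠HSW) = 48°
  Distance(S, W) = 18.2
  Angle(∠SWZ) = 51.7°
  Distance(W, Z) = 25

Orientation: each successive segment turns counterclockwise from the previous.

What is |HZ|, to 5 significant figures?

12.277

J is at the origin; JK runs at -137.5° with length 15.0, so K = (-11.059, -10.134). ∠JKP = 37.7° gives KP at 4.8000° from the x-axis; with |KP| = 22.9, P = (11.761, -8.2176). ∠KPH = 61.6° gives PH at 123.20° from the x-axis; with |PH| = 9.5, H = (6.5587, -0.26837). ∠PHS = 131.4° gives HS at 171.80° from the x-axis; with |HS| = 21.6, S = (-14.820, 2.8124). ∠HSW = 48.0° gives SW at -56.200° from the x-axis; with |SW| = 18.2, W = (-4.6959, -12.312). ∠SWZ = 51.7° gives WZ at 72.100° from the x-axis; with |WZ| = 25.0, Z = (2.9880, 11.478). Then |HZ| = |Z − H| = 12.277.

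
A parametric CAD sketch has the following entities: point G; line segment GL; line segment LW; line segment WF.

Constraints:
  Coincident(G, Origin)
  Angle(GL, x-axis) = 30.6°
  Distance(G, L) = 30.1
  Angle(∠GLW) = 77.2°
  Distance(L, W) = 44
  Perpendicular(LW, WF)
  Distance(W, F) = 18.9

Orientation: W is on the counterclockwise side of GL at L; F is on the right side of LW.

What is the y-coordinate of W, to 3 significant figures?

47.3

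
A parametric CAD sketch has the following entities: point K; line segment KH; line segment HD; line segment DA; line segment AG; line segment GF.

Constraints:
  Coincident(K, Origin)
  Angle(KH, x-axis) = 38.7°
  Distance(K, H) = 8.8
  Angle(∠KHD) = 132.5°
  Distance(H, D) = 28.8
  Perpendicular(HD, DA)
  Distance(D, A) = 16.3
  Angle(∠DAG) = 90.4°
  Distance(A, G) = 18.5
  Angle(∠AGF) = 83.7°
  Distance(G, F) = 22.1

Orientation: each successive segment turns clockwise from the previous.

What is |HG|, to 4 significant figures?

19.39

K is at the origin; KH runs at 38.7° with length 8.8, so H = (6.868, 5.502). ∠KHD = 132.5° gives HD at -8.800° from the x-axis; with |HD| = 28.8, D = (35.33, 1.096). HD is perpendicular to DA, so DA runs at -98.80°; with |DA| = 16.3, A = (32.84, -15.01). ∠DAG = 90.4° gives AG at 171.6° from the x-axis; with |AG| = 18.5, G = (14.53, -12.31). Then |HG| = |G − H| = 19.39.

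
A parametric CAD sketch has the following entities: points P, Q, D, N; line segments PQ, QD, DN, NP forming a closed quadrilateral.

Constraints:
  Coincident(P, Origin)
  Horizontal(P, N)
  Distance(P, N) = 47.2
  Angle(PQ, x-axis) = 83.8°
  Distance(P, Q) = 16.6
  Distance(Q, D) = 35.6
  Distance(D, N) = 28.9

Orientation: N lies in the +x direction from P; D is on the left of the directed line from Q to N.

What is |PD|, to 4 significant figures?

44.71

P is at the origin; PN is horizontal with |PN| = 47.2 and N in +x, so N = (47.2, 0). PQ runs at 83.8° with |PQ| = 16.6, so Q = (1.793, 16.50). D is determined by |QD| = 35.6 and |DN| = 28.9 together: it lies at the intersection of circle(Q, 35.6) and circle(N, 28.9). With |QN| = 48.31, the foot of the radical line on QN is 28.63 from Q and the perpendicular offset is √(35.6² − 28.63²) = 21.16. Taking the left-of-QN solution: D = (35.93, 26.61).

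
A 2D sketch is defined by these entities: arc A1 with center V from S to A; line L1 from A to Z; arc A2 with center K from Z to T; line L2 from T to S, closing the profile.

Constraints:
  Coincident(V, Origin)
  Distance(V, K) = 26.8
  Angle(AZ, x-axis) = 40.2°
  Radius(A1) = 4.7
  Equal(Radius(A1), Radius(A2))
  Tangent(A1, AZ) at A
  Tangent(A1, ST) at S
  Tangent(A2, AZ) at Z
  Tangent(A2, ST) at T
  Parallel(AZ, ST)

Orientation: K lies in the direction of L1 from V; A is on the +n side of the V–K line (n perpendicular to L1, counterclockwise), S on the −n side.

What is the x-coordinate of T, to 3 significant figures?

23.5

Tangency of A1 to both parallel lines with radius 4.7 puts A and S at V ± 4.7·n: A = (-3.03, 3.59), S = (3.03, -3.59). Equal radii place Z and T the same way about K: Z = K + 4.7·n = (17.4, 20.9), T = K − 4.7·n = (23.5, 13.7). So T.x = 23.5.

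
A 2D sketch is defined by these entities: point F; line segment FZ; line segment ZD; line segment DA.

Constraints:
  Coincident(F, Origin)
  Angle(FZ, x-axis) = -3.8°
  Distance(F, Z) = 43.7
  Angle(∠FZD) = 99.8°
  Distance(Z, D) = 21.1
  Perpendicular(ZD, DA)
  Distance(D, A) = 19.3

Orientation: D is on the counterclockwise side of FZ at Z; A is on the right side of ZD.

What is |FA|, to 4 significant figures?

68.58

F is at the origin; FZ runs at -3.8° with length 43.7, so Z = 43.7·(cos -3.8°, sin -3.8°) = (43.60, -2.896). ∠FZD = 99.8°, so ZD runs at -3.8° + (180° − 99.8°) = 76.40° from the x-axis; with |ZD| = 21.1, D = Z + 21.1·(cos 76.40°, sin 76.40°) = (48.57, 17.61). The perpendicularity gives DA at right angles to ZD; with |DA| = 19.3 on the right of ZD, A = D + 19.3·(0.9720, -0.2351) = (67.32, 13.07). Then |FA| = |A − F| = 68.58.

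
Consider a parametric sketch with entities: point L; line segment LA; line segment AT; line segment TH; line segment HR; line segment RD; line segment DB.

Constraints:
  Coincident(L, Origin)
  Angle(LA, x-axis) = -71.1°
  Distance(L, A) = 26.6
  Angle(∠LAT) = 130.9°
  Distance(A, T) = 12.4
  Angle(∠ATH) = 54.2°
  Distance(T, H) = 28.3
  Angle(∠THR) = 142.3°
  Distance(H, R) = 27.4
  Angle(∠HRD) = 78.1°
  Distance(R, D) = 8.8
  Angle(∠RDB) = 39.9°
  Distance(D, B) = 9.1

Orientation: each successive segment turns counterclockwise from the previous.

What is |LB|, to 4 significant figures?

11.11

∠HRD = 78.1° gives RD at -116.6° from the x-axis; with |RD| = 8.8, D = (-12.02, 6.860). ∠RDB = 39.9° gives DB at 23.50° from the x-axis; with |DB| = 9.1, B = (-3.676, 10.49). Then |LB| = |B − L| = 11.11.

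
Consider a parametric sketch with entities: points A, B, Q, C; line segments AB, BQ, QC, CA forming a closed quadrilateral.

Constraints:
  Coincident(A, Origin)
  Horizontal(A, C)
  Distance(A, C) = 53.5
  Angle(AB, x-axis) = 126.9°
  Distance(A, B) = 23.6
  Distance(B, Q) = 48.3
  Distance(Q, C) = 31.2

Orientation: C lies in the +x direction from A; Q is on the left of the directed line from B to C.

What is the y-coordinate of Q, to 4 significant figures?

24.22

Checks: |BQ| = 48.30 ✓; |QC| = 31.20 ✓.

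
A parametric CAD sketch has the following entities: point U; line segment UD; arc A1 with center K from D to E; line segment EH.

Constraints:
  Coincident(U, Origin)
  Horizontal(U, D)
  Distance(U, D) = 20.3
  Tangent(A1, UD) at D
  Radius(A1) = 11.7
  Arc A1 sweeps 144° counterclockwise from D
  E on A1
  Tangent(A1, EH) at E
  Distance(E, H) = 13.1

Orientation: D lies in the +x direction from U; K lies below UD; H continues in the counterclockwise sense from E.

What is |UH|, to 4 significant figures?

37.55

U is at the origin; U and D share the same y with |UD| = 20.3 and D on the +x side, so D = (20.30, 0.000). A1 meets UD tangentially, so KD is at right angles to UD, so K = D + (0, -11.7) = (20.30, -11.70). On A1, D sits at bearing 90° from K; a 144° counterclockwise sweep puts E at bearing 234°, so E = K + 11.7·(cos 234°, sin 234°) = (13.42, -21.17). Tangency of A1 to EH means the radius KE is perpendicular to EH, so EH runs along (−sin 234°, cos 234°); with |EH| = 13.1, H = (24.02, -28.87). Then |UH| = |H − U| = 37.55.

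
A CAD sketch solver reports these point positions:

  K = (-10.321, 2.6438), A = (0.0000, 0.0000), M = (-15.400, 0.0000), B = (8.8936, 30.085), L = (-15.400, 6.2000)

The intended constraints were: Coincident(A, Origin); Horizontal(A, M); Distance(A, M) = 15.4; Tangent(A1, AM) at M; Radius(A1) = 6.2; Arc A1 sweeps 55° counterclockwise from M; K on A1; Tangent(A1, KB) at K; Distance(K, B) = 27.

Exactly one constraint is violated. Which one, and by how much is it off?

Distance(K, B) = 27 — off by 6.50.

A = (0.00, 0.00) ✓; A.y = 0.00, M.y = 0.00 ✓; |AM| = 15.40 ✓; ∠(LM, MA) = 90.00° ✓; |LM| = 6.200 ✓; bearing(L→K) − bearing(L→M) = 55.00° ✓; |LK| = 6.200 ✓; ∠(LK, KB) = 90.00° ✓; |KB| = 33.50 ✗.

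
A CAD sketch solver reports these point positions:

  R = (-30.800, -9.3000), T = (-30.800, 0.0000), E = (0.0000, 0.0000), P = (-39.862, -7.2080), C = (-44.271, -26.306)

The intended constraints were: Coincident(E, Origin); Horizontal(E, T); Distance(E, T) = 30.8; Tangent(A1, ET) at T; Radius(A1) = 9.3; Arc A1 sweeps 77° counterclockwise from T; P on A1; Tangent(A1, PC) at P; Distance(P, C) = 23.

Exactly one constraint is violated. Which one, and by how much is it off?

Distance(P, C) = 23 — off by 3.40.

E = (0.00, 0.00) ✓; E.y = 0.00, T.y = 0.00 ✓; |ET| = 30.80 ✓; ∠(RT, TE) = 90.00° ✓; |RT| = 9.300 ✓; bearing(R→P) − bearing(R→T) = 77.00° ✓; |RP| = 9.300 ✓; ∠(RP, PC) = 90.00° ✓; |PC| = 19.60 ✗.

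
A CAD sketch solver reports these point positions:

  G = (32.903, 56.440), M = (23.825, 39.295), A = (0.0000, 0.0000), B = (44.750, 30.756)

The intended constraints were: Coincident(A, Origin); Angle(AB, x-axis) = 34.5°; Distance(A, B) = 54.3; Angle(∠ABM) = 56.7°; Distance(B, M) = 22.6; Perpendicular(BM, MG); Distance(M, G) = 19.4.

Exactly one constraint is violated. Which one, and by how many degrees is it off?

Perpendicular(BM, MG) — off by 5.70°.

A = (0.00, 0.00) ✓; AB at 34.50° ✓; |AB| = 54.30 ✓; ∠ABM = 56.70° ✓; |BM| = 22.60 ✓; ∠(BM, MG) = 95.70° ✗; |MG| = 19.40 ✓.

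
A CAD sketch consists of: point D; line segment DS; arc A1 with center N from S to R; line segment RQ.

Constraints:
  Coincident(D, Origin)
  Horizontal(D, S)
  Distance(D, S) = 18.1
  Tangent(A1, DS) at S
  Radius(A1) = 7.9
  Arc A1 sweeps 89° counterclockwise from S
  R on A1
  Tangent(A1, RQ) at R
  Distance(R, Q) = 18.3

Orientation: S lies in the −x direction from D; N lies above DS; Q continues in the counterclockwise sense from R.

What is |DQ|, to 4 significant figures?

27.87

D is at the origin; DS is horizontal with |DS| = 18.1 and S on the −x side, so S = (-18.10, 0.000). A1 meets DS tangentially, so NS is at right angles to DS, so N = S + (0, 7.9) = (-18.10, 7.900). On A1, S sits at bearing -90° from N; an 89° counterclockwise sweep puts R at bearing -1°, so R = N + 7.9·(cos -1°, sin -1°) = (-10.20, 7.762). A1 meets RQ tangentially, so NR is at right angles to RQ, so RQ runs along (−sin -1°, cos -1°); with |RQ| = 18.3, Q = (-9.882, 26.06). Then |DQ| = |Q − D| = 27.87.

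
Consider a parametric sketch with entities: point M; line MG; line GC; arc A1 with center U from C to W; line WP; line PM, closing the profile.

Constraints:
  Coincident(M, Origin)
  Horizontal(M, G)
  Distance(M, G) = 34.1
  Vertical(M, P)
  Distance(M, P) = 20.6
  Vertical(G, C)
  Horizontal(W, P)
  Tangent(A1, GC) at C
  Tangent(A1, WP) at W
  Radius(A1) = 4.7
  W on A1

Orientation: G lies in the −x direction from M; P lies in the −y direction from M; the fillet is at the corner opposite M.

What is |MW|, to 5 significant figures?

35.899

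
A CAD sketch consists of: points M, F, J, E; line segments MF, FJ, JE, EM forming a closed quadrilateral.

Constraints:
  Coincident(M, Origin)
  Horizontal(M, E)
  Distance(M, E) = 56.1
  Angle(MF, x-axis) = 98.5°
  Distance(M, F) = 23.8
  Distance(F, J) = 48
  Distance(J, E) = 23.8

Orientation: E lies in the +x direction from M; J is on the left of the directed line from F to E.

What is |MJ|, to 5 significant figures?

48.999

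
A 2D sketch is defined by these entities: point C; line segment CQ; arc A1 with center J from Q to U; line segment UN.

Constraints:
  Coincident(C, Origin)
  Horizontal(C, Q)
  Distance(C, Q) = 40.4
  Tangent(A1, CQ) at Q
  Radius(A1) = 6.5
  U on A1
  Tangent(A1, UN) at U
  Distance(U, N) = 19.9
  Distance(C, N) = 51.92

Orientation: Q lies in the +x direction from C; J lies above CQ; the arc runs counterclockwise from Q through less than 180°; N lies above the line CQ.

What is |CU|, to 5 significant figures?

47.417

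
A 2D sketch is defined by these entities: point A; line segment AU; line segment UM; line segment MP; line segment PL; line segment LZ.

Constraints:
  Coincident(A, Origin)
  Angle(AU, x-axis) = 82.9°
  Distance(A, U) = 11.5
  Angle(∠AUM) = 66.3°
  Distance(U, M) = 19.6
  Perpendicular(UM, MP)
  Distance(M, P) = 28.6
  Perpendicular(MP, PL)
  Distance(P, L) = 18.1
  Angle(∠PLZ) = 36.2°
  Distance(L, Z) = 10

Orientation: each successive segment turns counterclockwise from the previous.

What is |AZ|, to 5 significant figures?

13.131

MP is perpendicular to PL, so PL runs at 16.600°; with |PL| = 18.1, L = (8.1546, -16.425). ∠PLZ = 36.2° gives LZ at 160.40° from the x-axis; with |LZ| = 10.0, Z = (-1.2660, -13.070). Then |AZ| = |Z − A| = 13.131.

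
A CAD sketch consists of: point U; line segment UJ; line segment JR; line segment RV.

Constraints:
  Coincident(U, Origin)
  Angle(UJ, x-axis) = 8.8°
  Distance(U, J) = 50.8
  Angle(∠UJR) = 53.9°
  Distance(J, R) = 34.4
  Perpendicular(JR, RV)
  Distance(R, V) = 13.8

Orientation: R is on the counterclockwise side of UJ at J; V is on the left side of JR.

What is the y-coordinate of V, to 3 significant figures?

22.4

U is at the origin; UJ runs at 8.8° with length 50.8, so J = 50.8·(cos 8.8°, sin 8.8°) = (50.2, 7.77). ∠UJR = 53.9°, so JR runs at 8.8° + (180° − 53.9°) = 135° from the x-axis; with |JR| = 34.4, R = J + 34.4·(cos 135°, sin 135°) = (25.9, 32.1). The perpendicularity gives RV at right angles to JR; with |RV| = 13.8 on the left of JR, V = R + 13.8·(-0.708, -0.706) = (16.1, 22.4). So V.y = 22.4.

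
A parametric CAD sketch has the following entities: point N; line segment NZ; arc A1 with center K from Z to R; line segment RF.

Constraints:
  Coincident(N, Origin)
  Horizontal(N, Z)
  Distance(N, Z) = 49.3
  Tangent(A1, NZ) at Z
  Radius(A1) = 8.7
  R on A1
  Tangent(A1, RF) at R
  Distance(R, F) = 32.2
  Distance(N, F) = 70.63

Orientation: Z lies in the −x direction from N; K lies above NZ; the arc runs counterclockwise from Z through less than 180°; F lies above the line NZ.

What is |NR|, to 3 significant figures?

43.7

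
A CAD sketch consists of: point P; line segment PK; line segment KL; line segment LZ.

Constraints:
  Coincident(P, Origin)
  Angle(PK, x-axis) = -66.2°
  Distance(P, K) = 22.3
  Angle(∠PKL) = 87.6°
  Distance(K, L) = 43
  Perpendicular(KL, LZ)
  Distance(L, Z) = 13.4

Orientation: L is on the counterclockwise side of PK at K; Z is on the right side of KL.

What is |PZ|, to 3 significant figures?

55.2

∠PKL = 87.6°, so KL runs at -66.2° + (180° − 87.6°) = 26.2° from the x-axis; with |KL| = 43.0, L = K + 43.0·(cos 26.2°, sin 26.2°) = (47.6, -1.42). The perpendicularity gives LZ at right angles to KL; with |LZ| = 13.4 on the right of KL, Z = L + 13.4·(0.442, -0.897) = (53.5, -13.4). Then |PZ| = |Z − P| = 55.2.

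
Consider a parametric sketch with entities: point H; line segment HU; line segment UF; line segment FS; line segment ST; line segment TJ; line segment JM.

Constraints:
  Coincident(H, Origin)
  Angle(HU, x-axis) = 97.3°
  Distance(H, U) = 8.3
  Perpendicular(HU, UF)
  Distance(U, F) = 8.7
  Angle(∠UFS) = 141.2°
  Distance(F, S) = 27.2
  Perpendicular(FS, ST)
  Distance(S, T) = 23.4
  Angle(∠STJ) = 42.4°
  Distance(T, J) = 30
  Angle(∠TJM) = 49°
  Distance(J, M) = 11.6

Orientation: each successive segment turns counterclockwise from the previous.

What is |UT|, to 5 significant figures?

38.429

H is at the origin; HU runs at 97.3° with length 8.3, so U = (-1.0546, 8.2327). HU is perpendicular to UF, so UF runs at -172.70°; with |UF| = 8.7, F = (-9.6841, 7.1273). ∠UFS = 141.2° gives FS at -133.90° from the x-axis; with |FS| = 27.2, S = (-28.545, -12.472). FS is perpendicular to ST, so ST runs at -43.900°; with |ST| = 23.4, T = (-11.684, -28.697). Then |UT| = |T − U| = 38.429.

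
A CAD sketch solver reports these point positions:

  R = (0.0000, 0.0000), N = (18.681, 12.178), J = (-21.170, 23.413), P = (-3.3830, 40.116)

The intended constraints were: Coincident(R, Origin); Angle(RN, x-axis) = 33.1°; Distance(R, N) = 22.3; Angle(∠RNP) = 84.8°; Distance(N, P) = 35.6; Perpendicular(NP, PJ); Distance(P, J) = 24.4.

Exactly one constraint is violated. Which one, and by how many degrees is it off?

Perpendicular(NP, PJ) — off by 4.90°.

R = (0.00, 0.00) ✓; RN at 33.10° ✓; |RN| = 22.30 ✓; ∠RNP = 84.80° ✓; |NP| = 35.60 ✓; ∠(NP, PJ) = 94.90° ✗; |PJ| = 24.40 ✓.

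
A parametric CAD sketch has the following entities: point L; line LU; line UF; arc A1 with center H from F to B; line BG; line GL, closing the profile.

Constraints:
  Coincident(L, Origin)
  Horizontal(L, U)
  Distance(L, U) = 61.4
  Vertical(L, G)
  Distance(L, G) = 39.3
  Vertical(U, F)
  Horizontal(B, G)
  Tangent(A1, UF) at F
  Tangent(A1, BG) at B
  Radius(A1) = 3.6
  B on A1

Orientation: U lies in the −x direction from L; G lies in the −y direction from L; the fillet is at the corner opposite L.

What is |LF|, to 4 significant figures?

71.02

L is at the origin; LU is horizontal with |LU| = 61.4 and U on the −x side, so U = (-61.40, 0.000). L and G share the same x with |LG| = 39.3 and G on the −y side, so G = (0.000, -39.30). The virtual corner opposite L is at (-61.40, -39.30). A1 meets UF tangentially, so HF is at right angles to UF and the tangent condition forces HB to be normal to BG, with radius 3.6, so the center H sits 3.6 in from both sides at H = (-57.80, -35.70). That places the tangent points at F = (-61.40, -35.70) on UF and B = (-57.80, -39.30) on BG. Then |LF| = |F − L| = 71.02.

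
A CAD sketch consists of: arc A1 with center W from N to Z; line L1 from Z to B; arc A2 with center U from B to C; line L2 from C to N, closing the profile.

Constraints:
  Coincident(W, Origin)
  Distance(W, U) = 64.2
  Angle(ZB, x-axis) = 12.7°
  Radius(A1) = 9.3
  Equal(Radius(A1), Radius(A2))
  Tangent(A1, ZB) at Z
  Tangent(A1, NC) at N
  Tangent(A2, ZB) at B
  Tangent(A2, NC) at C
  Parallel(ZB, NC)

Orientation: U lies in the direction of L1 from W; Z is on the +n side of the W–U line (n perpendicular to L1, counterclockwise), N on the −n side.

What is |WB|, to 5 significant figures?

64.870

The slot axis is L1's direction at 12.7°, so u = (cos 12.7°, sin 12.7°) = (0.97553, 0.21985) and n = (−sin 12.7°, cos 12.7°) = (-0.21985, 0.97553). W is at the origin and U lies 64.2 along u from W, so U = 64.2·u = (62.629, 14.114). Tangency of A1 to both parallel lines with radius 9.3 puts Z and N at W ± 9.3·n: Z = (-2.0446, 9.0725), N = (2.0446, -9.0725). Equal radii place B and C the same way about U: B = U + 9.3·n = (60.585, 23.187), C = U − 9.3·n = (64.674, 5.0417). Then |WB| = |B − W| = 64.870.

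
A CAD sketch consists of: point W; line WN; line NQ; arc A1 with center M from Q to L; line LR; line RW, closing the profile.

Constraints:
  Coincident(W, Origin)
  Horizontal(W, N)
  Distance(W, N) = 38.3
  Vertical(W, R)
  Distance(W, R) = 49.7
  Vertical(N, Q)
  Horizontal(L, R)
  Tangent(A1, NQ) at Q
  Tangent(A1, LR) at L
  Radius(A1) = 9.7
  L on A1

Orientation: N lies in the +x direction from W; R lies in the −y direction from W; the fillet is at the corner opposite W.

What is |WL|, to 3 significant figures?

57.3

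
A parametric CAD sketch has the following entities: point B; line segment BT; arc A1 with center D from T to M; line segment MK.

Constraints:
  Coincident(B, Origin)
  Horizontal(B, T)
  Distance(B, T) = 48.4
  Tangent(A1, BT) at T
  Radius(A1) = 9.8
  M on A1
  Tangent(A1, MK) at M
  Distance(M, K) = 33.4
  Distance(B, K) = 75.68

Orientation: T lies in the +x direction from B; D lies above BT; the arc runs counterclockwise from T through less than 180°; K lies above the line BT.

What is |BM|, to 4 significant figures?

58.65

B is at the origin; B and T share the same y with |BT| = 48.4 and T on the +x side, so T = (48.40, 0.000). Tangency of A1 to BT means the radius DT is perpendicular to BT, so D = T + (0, 9.8) = (48.40, 9.800). Since DM ⟂ MK (tangency), |DK| = √(9.8² + 33.4²) = 34.81 regardless of where M sits on A1. So K lies on both circle(B, 75.68) and circle(D, 34.81); the above-BT intersection is K = (63.51, 41.16). M is the foot of the tangent from K: M = (58.07, 8.204).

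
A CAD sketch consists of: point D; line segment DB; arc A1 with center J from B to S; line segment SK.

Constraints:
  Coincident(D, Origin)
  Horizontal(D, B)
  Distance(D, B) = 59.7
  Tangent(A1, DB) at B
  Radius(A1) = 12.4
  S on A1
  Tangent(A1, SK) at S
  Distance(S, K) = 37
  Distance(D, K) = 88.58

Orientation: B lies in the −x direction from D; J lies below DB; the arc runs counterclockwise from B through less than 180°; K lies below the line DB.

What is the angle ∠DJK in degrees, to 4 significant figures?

123.2°

D is at the origin; DB is horizontal with |DB| = 59.7 and B on the −x side, so B = (-59.70, 0.000). Since A1 is tangent to DB there, JB ⟂ DB, so J = B + (0, -12.4) = (-59.70, -12.40). Since JS ⟂ SK (tangency), |JK| = √(12.4² + 37.0²) = 39.02 regardless of where S sits on A1. So K lies on both circle(D, 88.58) and circle(J, 39.02); the below-DB intersection is K = (-73.98, -48.72). S is the foot of the tangent from K: S = (-72.08, -11.76).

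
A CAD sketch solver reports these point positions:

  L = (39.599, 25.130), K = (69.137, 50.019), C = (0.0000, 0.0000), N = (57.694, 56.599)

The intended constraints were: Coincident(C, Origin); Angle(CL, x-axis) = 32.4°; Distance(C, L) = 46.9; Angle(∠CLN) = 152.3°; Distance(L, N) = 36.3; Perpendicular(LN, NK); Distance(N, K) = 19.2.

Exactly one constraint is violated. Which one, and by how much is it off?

Distance(N, K) = 19.2 — off by 6.00.

C = (0.00, 0.00) ✓; CL at 32.40° ✓; |CL| = 46.90 ✓; ∠CLN = 152.3° ✓; |LN| = 36.30 ✓; ∠(LN, NK) = 90.00° ✓; |NK| = 13.20 ✗.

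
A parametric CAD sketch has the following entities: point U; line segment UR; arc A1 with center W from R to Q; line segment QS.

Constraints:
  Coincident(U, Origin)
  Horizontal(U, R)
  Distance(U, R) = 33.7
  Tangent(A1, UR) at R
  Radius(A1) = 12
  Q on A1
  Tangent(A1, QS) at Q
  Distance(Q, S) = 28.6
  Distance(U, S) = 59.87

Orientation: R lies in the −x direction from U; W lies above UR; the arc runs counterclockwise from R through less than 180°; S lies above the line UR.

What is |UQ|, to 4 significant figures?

31.53

Checks: |WQ| = 12.00 ✓; ∠(WQ, QS) = 90.00° ✓; |QS| = 28.60 ✓; |US| = 59.87 ✓.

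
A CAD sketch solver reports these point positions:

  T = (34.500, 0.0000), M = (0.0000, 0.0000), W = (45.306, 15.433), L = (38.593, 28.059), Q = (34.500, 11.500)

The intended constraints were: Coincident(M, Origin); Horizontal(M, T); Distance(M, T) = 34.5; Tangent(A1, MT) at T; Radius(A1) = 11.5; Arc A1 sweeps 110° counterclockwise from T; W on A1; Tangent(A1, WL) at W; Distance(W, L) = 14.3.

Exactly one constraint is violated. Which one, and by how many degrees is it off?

Tangent(A1, WL) at W — off by 8.00°.

M = (0.00, 0.00) ✓; M.y = 0.00, T.y = 0.00 ✓; |MT| = 34.50 ✓; ∠(QT, TM) = 90.00° ✓; |QT| = 11.50 ✓; bearing(Q→W) − bearing(Q→T) = 110.0° ✓; |QW| = 11.50 ✓; ∠(QW, WL) = 82.00° ✗; |WL| = 14.30 ✓.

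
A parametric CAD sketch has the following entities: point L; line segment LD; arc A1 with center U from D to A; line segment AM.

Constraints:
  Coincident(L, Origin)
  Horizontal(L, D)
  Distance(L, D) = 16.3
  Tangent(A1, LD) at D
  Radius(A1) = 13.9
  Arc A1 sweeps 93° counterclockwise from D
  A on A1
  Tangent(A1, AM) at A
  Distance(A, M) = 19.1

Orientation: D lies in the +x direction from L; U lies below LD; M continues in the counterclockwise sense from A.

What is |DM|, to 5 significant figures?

36.079

L is at the origin; LD is horizontal with |LD| = 16.3 and D on the +x side, so D = (16.300, 0.0000). A1 meets LD tangentially, so UD is at right angles to LD, so U = D + (0, -13.9) = (16.300, -13.900). On A1, D sits at bearing 90° from U; a 93° counterclockwise sweep puts A at bearing 183°, so A = U + 13.9·(cos 183°, sin 183°) = (2.4190, -14.627). The tangent condition forces UA to be normal to AM, so AM runs along (−sin 183°, cos 183°); with |AM| = 19.1, M = (3.4187, -33.701). Then |DM| = |M − D| = 36.079.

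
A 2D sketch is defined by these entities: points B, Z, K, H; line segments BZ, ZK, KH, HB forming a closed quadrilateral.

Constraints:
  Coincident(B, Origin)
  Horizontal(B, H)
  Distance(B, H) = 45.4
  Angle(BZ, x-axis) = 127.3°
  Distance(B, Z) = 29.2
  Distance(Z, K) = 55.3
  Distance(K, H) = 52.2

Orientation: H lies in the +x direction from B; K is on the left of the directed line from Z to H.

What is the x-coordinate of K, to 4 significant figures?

30.65

B is at the origin; B and H share the same y with |BH| = 45.4 and H in +x, so H = (45.4, 0). BZ runs at 127.3° with |BZ| = 29.2, so Z = (-17.69, 23.23). K is determined by |ZK| = 55.3 and |KH| = 52.2 together: it lies at the intersection of circle(Z, 55.3) and circle(H, 52.2). With |ZH| = 67.23, the foot of the radical line on ZH is 36.10 from Z and the perpendicular offset is √(55.3² − 36.10²) = 41.90. Taking the left-of-ZH solution: K = (30.65, 50.07).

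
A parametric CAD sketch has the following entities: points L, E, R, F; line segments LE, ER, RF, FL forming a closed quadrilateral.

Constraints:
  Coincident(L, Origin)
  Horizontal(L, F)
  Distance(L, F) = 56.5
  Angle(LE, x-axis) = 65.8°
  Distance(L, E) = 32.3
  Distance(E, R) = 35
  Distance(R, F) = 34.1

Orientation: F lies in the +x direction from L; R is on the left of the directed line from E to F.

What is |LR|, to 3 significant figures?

58.3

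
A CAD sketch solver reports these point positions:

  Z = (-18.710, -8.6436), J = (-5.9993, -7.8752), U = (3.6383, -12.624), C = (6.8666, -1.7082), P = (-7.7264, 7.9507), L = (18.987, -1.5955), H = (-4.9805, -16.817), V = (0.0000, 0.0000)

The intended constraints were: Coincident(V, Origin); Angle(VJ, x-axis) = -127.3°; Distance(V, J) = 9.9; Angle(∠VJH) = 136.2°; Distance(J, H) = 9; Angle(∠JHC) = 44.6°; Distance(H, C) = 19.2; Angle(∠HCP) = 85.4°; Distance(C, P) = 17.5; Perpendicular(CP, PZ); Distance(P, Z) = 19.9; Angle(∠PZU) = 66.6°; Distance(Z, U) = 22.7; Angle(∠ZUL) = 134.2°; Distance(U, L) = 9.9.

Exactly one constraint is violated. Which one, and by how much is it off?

Distance(U, L) = 9.9 — off by 9.00.

V = (0.00, 0.00) ✓; VJ at -127.3° ✓; |VJ| = 9.900 ✓; ∠VJH = 136.2° ✓; |JH| = 9.000 ✓; ∠JHC = 44.60° ✓; |HC| = 19.20 ✓; ∠HCP = 85.40° ✓; |CP| = 17.50 ✓; ∠(CP, PZ) = 90.00° ✓; |PZ| = 19.90 ✓; ∠PZU = 66.60° ✓; |ZU| = 22.70 ✓; ∠ZUL = 134.2° ✓; |UL| = 18.90 ✗.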